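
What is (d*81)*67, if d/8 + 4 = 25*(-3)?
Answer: -3429864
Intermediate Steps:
d = -632 (d = -32 + 8*(25*(-3)) = -32 + 8*(-75) = -32 - 600 = -632)
(d*81)*67 = -632*81*67 = -51192*67 = -3429864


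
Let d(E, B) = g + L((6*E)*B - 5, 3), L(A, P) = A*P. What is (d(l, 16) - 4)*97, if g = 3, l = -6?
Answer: -169168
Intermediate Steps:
d(E, B) = -12 + 18*B*E (d(E, B) = 3 + ((6*E)*B - 5)*3 = 3 + (6*B*E - 5)*3 = 3 + (-5 + 6*B*E)*3 = 3 + (-15 + 18*B*E) = -12 + 18*B*E)
(d(l, 16) - 4)*97 = ((-12 + 18*16*(-6)) - 4)*97 = ((-12 - 1728) - 4)*97 = (-1740 - 4)*97 = -1744*97 = -169168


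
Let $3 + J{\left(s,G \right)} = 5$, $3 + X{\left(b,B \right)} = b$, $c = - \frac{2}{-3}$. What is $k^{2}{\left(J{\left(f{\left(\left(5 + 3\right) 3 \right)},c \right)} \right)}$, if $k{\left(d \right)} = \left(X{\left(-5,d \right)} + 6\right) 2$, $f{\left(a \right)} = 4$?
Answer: $16$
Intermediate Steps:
$c = \frac{2}{3}$ ($c = \left(-2\right) \left(- \frac{1}{3}\right) = \frac{2}{3} \approx 0.66667$)
$X{\left(b,B \right)} = -3 + b$
$J{\left(s,G \right)} = 2$ ($J{\left(s,G \right)} = -3 + 5 = 2$)
$k{\left(d \right)} = -4$ ($k{\left(d \right)} = \left(\left(-3 - 5\right) + 6\right) 2 = \left(-8 + 6\right) 2 = \left(-2\right) 2 = -4$)
$k^{2}{\left(J{\left(f{\left(\left(5 + 3\right) 3 \right)},c \right)} \right)} = \left(-4\right)^{2} = 16$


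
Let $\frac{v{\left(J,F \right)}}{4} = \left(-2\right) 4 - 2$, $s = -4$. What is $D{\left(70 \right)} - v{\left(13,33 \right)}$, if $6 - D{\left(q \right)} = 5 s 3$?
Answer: $106$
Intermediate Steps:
$v{\left(J,F \right)} = -40$ ($v{\left(J,F \right)} = 4 \left(\left(-2\right) 4 - 2\right) = 4 \left(-8 - 2\right) = 4 \left(-10\right) = -40$)
$D{\left(q \right)} = 66$ ($D{\left(q \right)} = 6 - 5 \left(-4\right) 3 = 6 - \left(-20\right) 3 = 6 - -60 = 6 + 60 = 66$)
$D{\left(70 \right)} - v{\left(13,33 \right)} = 66 - -40 = 66 + 40 = 106$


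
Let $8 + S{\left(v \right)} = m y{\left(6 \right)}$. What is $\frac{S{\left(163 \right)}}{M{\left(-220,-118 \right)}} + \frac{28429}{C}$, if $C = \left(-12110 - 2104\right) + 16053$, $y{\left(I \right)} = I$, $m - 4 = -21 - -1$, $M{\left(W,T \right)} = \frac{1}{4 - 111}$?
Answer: $\frac{20492821}{1839} \approx 11143.0$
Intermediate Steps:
$M{\left(W,T \right)} = - \frac{1}{107}$ ($M{\left(W,T \right)} = \frac{1}{-107} = - \frac{1}{107}$)
$m = -16$ ($m = 4 - 20 = -16$)
$C = 1839$ ($C = -14214 + 16053 = 1839$)
$S{\left(v \right)} = -104$ ($S{\left(v \right)} = -8 - 96 = -104$)
$\frac{S{\left(163 \right)}}{M{\left(-220,-118 \right)}} + \frac{28429}{C} = - \frac{104}{- \frac{1}{107}} + \frac{28429}{1839} = \left(-104\right) \left(-107\right) + 28429 \cdot \frac{1}{1839} = 11128 + \frac{28429}{1839} = \frac{20492821}{1839}$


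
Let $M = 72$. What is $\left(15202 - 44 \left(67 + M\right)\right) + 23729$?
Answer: $32815$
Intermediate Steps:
$\left(15202 - 44 \left(67 + M\right)\right) + 23729 = \left(15202 - 44 \left(67 + 72\right)\right) + 23729 = \left(15202 - 6116\right) + 23729 = 9086 + 23729 = 32815$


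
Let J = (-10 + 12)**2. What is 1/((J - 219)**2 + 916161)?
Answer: 1/962386 ≈ 1.0391e-6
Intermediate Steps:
J = 4 (J = 2**2 = 4)
1/((J - 219)**2 + 916161) = 1/((4 - 219)**2 + 916161) = 1/((-215)**2 + 916161) = 1/(46225 + 916161) = 1/962386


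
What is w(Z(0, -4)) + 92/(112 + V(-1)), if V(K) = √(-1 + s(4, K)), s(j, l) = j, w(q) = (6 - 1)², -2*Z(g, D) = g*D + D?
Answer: 323829/12541 - 92*√3/12541 ≈ 25.809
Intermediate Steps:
Z(g, D) = -D/2 - D*g/2 (Z(g, D) = -(g*D + D)/2 = -(D*g + D)/2 = -(D + D*g)/2 = -D/2 - D*g/2)
w(q) = 25 (w(q) = 5² = 25)
V(K) = √3 (V(K) = √(-1 + 4) = √3)
w(Z(0, -4)) + 92/(112 + V(-1)) = 25 + 92/(112 + √3)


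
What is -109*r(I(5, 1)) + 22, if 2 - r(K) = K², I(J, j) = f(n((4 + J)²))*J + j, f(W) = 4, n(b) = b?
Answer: 47873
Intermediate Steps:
I(J, j) = j + 4*J (I(J, j) = 4*J + j = j + 4*J)
r(K) = 2 - K²
-109*r(I(5, 1)) + 22 = -109*(2 - (1 + 4*5)²) + 22 = -109*(2 - (1 + 20)²) + 22 = -109*(2 - 1*21²) + 22 = -109*(2 - 1*441) + 22 = -109*(2 - 441) + 22 = -109*(-439) + 22 = 47851 + 22 = 47873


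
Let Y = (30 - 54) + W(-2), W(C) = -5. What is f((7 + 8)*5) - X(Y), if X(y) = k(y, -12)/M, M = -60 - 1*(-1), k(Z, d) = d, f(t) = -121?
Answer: -7151/59 ≈ -121.20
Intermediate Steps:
Y = -29 (Y = (30 - 54) - 5 = -24 - 5 = -29)
M = -59 (M = -60 + 1 = -59)
X(y) = 12/59 (X(y) = -12/(-59) = -12*(-1/59) = 12/59)
f((7 + 8)*5) - X(Y) = -121 - 1*12/59 = -121 - 12/59 = -7151/59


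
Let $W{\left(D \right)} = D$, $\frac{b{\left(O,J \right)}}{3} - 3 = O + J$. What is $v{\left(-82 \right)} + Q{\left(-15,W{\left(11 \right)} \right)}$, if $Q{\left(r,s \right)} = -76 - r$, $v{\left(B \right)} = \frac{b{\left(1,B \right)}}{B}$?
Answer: $- \frac{2384}{41} \approx -58.146$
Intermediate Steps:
$b{\left(O,J \right)} = 9 + 3 J + 3 O$ ($b{\left(O,J \right)} = 9 + 3 \left(O + J\right) = 9 + 3 \left(J + O\right) = 9 + \left(3 J + 3 O\right) = 9 + 3 J + 3 O$)
$v{\left(B \right)} = \frac{12 + 3 B}{B}$ ($v{\left(B \right)} = \frac{9 + 3 B + 3 \cdot 1}{B} = \frac{9 + 3 B + 3}{B} = \frac{12 + 3 B}{B}$)
$v{\left(-82 \right)} + Q{\left(-15,W{\left(11 \right)} \right)} = \left(3 + \frac{12}{-82}\right) - 61 = \left(3 + 12 \left(- \frac{1}{82}\right)\right) + \left(-76 + 15\right) = \left(3 - \frac{6}{41}\right) - 61 = \frac{117}{41} - 61 = - \frac{2384}{41}$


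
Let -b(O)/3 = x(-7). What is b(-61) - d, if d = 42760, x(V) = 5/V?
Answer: -299305/7 ≈ -42758.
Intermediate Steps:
b(O) = 15/7 (b(O) = -15/(-7) = -15*(-1)/7 = -3*(-5/7) = 15/7)
b(-61) - d = 15/7 - 1*42760 = 15/7 - 42760 = -299305/7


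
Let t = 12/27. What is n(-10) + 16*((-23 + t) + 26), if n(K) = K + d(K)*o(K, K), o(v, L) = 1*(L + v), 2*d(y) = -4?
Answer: 766/9 ≈ 85.111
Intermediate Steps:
d(y) = -2 (d(y) = (½)*(-4) = -2)
o(v, L) = L + v
n(K) = -3*K (n(K) = K - 2*(K + K) = K - 4*K = -3*K)
t = 4/9 (t = 12*(1/27) = 4/9 ≈ 0.44444)
n(-10) + 16*((-23 + t) + 26) = -3*(-10) + 16*((-23 + 4/9) + 26) = 30 + 16*(-203/9 + 26) = 30 + 16*(31/9) = 30 + 496/9 = 766/9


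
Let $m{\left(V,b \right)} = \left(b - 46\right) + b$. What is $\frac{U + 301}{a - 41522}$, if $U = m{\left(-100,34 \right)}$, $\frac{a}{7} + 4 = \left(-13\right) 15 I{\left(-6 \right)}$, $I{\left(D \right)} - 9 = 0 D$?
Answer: $- \frac{323}{53835} \approx -0.0059998$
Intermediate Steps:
$m{\left(V,b \right)} = -46 + 2 b$ ($m{\left(V,b \right)} = \left(-46 + b\right) + b = -46 + 2 b$)
$I{\left(D \right)} = 9$ ($I{\left(D \right)} = 9 + 0 D = 9 + 0 = 9$)
$a = -12313$ ($a = -28 + 7 \left(-13\right) 15 \cdot 9 = -28 + 7 \left(\left(-195\right) 9\right) = -28 + 7 \left(-1755\right) = -28 - 12285 = -12313$)
$U = 22$ ($U = -46 + 2 \cdot 34 = -46 + 68 = 22$)
$\frac{U + 301}{a - 41522} = \frac{22 + 301}{-12313 - 41522} = \frac{323}{-53835} = 323 \left(- \frac{1}{53835}\right) = - \frac{323}{53835}$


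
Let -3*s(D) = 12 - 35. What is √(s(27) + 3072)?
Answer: √27717/3 ≈ 55.495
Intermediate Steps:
s(D) = 23/3 (s(D) = -(12 - 35)/3 = -⅓*(-23) = 23/3)
√(s(27) + 3072) = √(23/3 + 3072) = √(9239/3) = √27717/3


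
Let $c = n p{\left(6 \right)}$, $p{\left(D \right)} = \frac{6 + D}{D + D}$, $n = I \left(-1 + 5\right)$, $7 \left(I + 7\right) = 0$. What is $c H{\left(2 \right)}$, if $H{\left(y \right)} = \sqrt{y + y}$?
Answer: $-56$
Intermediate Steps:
$I = -7$ ($I = -7 + \frac{1}{7} \cdot 0 = -7 + 0 = -7$)
$H{\left(y \right)} = \sqrt{2} \sqrt{y}$ ($H{\left(y \right)} = \sqrt{2 y} = \sqrt{2} \sqrt{y}$)
$n = -28$ ($n = - 7 \left(-1 + 5\right) = \left(-7\right) 4 = -28$)
$p{\left(D \right)} = \frac{6 + D}{2 D}$
$c = -28$ ($c = - 28 \frac{6 + 6}{2 \cdot 6} = - 28 \cdot \frac{1}{2} \cdot \frac{1}{6} \cdot 12 = \left(-28\right) 1 = -28$)
$c H{\left(2 \right)} = - 28 \sqrt{2} \sqrt{2} = \left(-28\right) 2 = -56$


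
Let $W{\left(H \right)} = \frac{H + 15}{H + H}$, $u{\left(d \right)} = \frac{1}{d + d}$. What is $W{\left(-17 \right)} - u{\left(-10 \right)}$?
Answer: $\frac{37}{340} \approx 0.10882$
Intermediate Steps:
$u{\left(d \right)} = \frac{1}{2 d}$
$W{\left(H \right)} = \frac{15 + H}{2 H}$
$W{\left(-17 \right)} - u{\left(-10 \right)} = \frac{15 - 17}{2 \left(-17\right)} - \frac{1}{2 \left(-10\right)} = \frac{1}{2} \left(- \frac{1}{17}\right) \left(-2\right) - \frac{1}{2} \left(- \frac{1}{10}\right) = \frac{1}{17} - - \frac{1}{20} = \frac{1}{17} + \frac{1}{20} = \frac{37}{340}$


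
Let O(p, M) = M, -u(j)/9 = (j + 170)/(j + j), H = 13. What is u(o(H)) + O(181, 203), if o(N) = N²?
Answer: 65563/338 ≈ 193.97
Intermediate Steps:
u(j) = -9*(170 + j)/(2*j) (u(j) = -9*(j + 170)/(j + j) = -9*(170 + j)/(2*j))
u(o(H)) + O(181, 203) = (-9/2 - 765/(13²)) + 203 = (-9/2 - 765/169) + 203 = -3051/338 + 203 = 65563/338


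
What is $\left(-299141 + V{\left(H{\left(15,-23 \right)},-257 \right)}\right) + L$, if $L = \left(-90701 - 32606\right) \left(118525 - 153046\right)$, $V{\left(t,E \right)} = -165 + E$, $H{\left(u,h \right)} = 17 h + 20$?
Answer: $4256381384$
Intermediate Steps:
$H{\left(u,h \right)} = 20 + 17 h$
$L = 4256680947$ ($L = \left(-123307\right) \left(-34521\right) = 4256680947$)
$\left(-299141 + V{\left(H{\left(15,-23 \right)},-257 \right)}\right) + L = \left(-299141 - 422\right) + 4256680947 = -299563 + 4256680947 = 4256381384$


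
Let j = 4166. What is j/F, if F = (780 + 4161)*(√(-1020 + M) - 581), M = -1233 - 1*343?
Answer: -2420446/1680715737 - 8332*I*√649/1680715737 ≈ -0.0014401 - 0.00012629*I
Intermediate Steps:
M = -1576 (M = -1233 - 343 = -1576)
F = -2870721 + 9882*I*√649 (F = (780 + 4161)*(√(-1020 - 1576) - 581) = 4941*(√(-2596) - 581) = 4941*(2*I*√649 - 581) = 4941*(-581 + 2*I*√649) = -2870721 + 9882*I*√649 ≈ -2.8707e+6 + 2.5175e+5*I)
j/F = 4166/(-2870721 + 9882*I*√649)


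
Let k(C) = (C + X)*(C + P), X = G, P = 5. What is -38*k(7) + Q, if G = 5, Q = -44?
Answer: -5516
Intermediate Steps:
X = 5
k(C) = (5 + C)**2 (k(C) = (C + 5)*(C + 5) = (5 + C)*(5 + C) = (5 + C)**2)
-38*k(7) + Q = -38*(25 + 7**2 + 10*7) - 44 = -38*(25 + 49 + 70) - 44 = -38*144 - 44 = -5472 - 44 = -5516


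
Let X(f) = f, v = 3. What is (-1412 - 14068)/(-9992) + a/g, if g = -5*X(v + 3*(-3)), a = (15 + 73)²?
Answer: 4865153/18735 ≈ 259.68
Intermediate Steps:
a = 7744 (a = 88² = 7744)
g = 30 (g = -5*(3 + 3*(-3)) = -5*(3 - 9) = -5*(-6) = 30)
(-1412 - 14068)/(-9992) + a/g = (-1412 - 14068)/(-9992) + 7744/30 = -15480*(-1/9992) + 7744*(1/30) = 1935/1249 + 3872/15 = 4865153/18735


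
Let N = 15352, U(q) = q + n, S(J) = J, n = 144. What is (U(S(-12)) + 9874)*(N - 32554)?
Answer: -172123212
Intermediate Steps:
U(q) = 144 + q (U(q) = q + 144 = 144 + q)
(U(S(-12)) + 9874)*(N - 32554) = ((144 - 12) + 9874)*(15352 - 32554) = (132 + 9874)*(-17202) = 10006*(-17202) = -172123212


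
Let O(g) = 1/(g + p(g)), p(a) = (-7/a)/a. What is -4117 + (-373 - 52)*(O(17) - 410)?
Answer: 834549673/4906 ≈ 1.7011e+5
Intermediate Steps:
p(a) = -7/a**2
O(g) = 1/(g - 7/g**2)
-4117 + (-373 - 52)*(O(17) - 410) = -4117 + (-373 - 52)*(17**2/(-7 + 17**3) - 410) = -4117 - 425*(289/(-7 + 4913) - 410) = -4117 - 425*(289/4906 - 410) = -4117 - 425*(-2011171/4906) = -4117 + 854747675/4906 = 834549673/4906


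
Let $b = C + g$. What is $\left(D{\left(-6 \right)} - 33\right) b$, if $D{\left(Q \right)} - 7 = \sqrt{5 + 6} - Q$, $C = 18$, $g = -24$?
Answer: $120 - 6 \sqrt{11} \approx 100.1$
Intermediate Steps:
$b = -6$ ($b = 18 - 24 = -6$)
$D{\left(Q \right)} = 7 + \sqrt{11} - Q$ ($D{\left(Q \right)} = 7 - \left(Q - \sqrt{5 + 6}\right) = 7 - \left(Q - \sqrt{11}\right) = 7 + \sqrt{11} - Q$)
$\left(D{\left(-6 \right)} - 33\right) b = \left(\left(7 + \sqrt{11} - -6\right) - 33\right) \left(-6\right) = \left(\left(7 + \sqrt{11} + 6\right) - 33\right) \left(-6\right) = \left(\left(13 + \sqrt{11}\right) - 33\right) \left(-6\right) = \left(-20 + \sqrt{11}\right) \left(-6\right) = 120 - 6 \sqrt{11}$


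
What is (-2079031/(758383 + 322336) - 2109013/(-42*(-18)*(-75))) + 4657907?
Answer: 285423644713403747/61276767300 ≈ 4.6579e+6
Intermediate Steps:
(-2079031/(758383 + 322336) - 2109013/(-42*(-18)*(-75))) + 4657907 = (-2079031/1080719 - 2109013/(756*(-75))) + 4657907 = (-2079031*1/1080719 - 2109013/(-56700)) + 4657907 = (-2079031/1080719 - 2109013*(-1/56700)) + 4657907 = (-2079031/1080719 + 2109013/56700) + 4657907 = 2161369362647/61276767300 + 4657907 = 285423644713403747/61276767300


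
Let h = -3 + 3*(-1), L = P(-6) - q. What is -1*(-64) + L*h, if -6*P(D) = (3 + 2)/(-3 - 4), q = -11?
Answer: -19/7 ≈ -2.7143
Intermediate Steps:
P(D) = 5/42 (P(D) = -(3 + 2)/(6*(-3 - 4)) = -5/(6*(-7)) = -5*(-1)/(6*7) = -1/6*(-5/7) = 5/42)
L = 467/42 (L = 5/42 - 1*(-11) = 5/42 + 11 = 467/42 ≈ 11.119)
h = -6 (h = -3 - 3 = -6)
-1*(-64) + L*h = -1*(-64) + (467/42)*(-6) = 64 - 467/7 = -19/7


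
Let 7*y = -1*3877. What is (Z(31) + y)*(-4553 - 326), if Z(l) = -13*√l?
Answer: 2702269 + 63427*√31 ≈ 3.0554e+6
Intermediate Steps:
y = -3877/7 (y = (-1*3877)/7 = (⅐)*(-3877) = -3877/7 ≈ -553.86)
(Z(31) + y)*(-4553 - 326) = (-13*√31 - 3877/7)*(-4553 - 326) = (-3877/7 - 13*√31)*(-4879) = 2702269 + 63427*√31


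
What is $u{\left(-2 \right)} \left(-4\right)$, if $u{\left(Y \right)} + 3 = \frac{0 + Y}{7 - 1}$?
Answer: $\frac{40}{3} \approx 13.333$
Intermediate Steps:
$u{\left(Y \right)} = -3 + \frac{Y}{6}$ ($u{\left(Y \right)} = -3 + \frac{0 + Y}{7 - 1} = -3 + \frac{Y}{6}$)
$u{\left(-2 \right)} \left(-4\right) = \left(-3 + \frac{1}{6} \left(-2\right)\right) \left(-4\right) = \left(-3 - \frac{1}{3}\right) \left(-4\right) = \left(- \frac{10}{3}\right) \left(-4\right) = \frac{40}{3}$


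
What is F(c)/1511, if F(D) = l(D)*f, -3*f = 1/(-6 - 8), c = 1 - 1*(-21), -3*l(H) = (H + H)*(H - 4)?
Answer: -44/10577 ≈ -0.0041600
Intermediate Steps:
l(H) = -2*H*(-4 + H)/3 (l(H) = -(H + H)*(H - 4)/3 = -2*H*(-4 + H)/3)
c = 22 (c = 1 + 21 = 22)
f = 1/42 (f = -1/(3*(-6 - 8)) = -⅓/(-14) = -⅓*(-1/14) = 1/42 ≈ 0.023810)
F(D) = D*(4 - D)/63 (F(D) = (2*D*(4 - D)/3)*(1/42) = D*(4 - D)/63)
F(c)/1511 = ((1/63)*22*(4 - 1*22))/1511 = ((1/63)*22*(4 - 22))*(1/1511) = ((1/63)*22*(-18))*(1/1511) = -44/7*1/1511 = -44/10577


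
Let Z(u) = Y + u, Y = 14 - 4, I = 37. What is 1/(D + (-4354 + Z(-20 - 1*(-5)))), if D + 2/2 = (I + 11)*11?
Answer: -1/3832 ≈ -0.00026096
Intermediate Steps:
Y = 10
Z(u) = 10 + u
D = 527 (D = -1 + (37 + 11)*11 = -1 + 48*11 = -1 + 528 = 527)
1/(D + (-4354 + Z(-20 - 1*(-5)))) = 1/(527 + (-4354 + (10 + (-20 - 1*(-5))))) = 1/(527 + (-4354 + (10 + (-20 + 5)))) = 1/(527 + (-4354 + (10 - 15))) = 1/(527 + (-4354 - 5)) = 1/(527 - 4359) = 1/(-3832) = -1/3832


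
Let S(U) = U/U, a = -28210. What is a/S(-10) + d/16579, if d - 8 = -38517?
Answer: -467732099/16579 ≈ -28212.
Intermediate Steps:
d = -38509 (d = 8 - 38517 = -38509)
S(U) = 1
a/S(-10) + d/16579 = -28210/1 - 38509/16579 = -28210*1 - 38509*1/16579 = -28210 - 38509/16579 = -467732099/16579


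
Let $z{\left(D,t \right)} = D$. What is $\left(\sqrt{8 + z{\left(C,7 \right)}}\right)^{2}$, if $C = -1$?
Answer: $7$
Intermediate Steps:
$\left(\sqrt{8 + z{\left(C,7 \right)}}\right)^{2} = \left(\sqrt{8 - 1}\right)^{2} = \left(\sqrt{7}\right)^{2} = 7$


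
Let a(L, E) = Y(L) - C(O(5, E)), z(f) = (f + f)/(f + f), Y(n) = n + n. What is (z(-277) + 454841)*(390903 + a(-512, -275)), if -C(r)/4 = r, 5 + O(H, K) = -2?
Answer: 177320608542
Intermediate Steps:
O(H, K) = -7 (O(H, K) = -5 - 2 = -7)
C(r) = -4*r
Y(n) = 2*n
z(f) = 1 (z(f) = (2*f)/((2*f)) = (2*f)*(1/(2*f)) = 1)
a(L, E) = -28 + 2*L (a(L, E) = 2*L - (-4)*(-7) = 2*L - 1*28 = 2*L - 28 = -28 + 2*L)
(z(-277) + 454841)*(390903 + a(-512, -275)) = (1 + 454841)*(390903 + (-28 + 2*(-512))) = 454842*(390903 + (-28 - 1024)) = 454842*(390903 - 1052) = 454842*389851 = 177320608542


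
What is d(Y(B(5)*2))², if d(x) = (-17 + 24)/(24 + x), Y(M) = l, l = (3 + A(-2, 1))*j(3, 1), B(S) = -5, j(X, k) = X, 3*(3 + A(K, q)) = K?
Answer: 49/484 ≈ 0.10124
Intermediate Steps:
A(K, q) = -3 + K/3
l = -2 (l = (3 + (-3 + (⅓)*(-2)))*3 = (3 + (-3 - ⅔))*3 = (3 - 11/3)*3 = -⅔*3 = -2)
Y(M) = -2
d(x) = 7/(24 + x)
d(Y(B(5)*2))² = (7/(24 - 2))² = (7/22)² = 49/484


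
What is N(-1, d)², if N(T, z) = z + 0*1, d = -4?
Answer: 16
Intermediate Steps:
N(T, z) = z (N(T, z) = z + 0 = z)
N(-1, d)² = (-4)² = 16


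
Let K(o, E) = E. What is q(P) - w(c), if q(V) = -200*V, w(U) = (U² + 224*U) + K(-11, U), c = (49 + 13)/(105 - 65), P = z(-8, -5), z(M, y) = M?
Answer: 499539/400 ≈ 1248.8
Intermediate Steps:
P = -8
c = 31/20 (c = 62/40 = 62*(1/40) = 31/20 ≈ 1.5500)
w(U) = U² + 225*U (w(U) = (U² + 224*U) + U = U² + 225*U)
q(P) - w(c) = -200*(-8) - 31*(225 + 31/20)/20 = 1600 - 31*4531/(20*20) = 1600 - 1*140461/400 = 1600 - 140461/400 = 499539/400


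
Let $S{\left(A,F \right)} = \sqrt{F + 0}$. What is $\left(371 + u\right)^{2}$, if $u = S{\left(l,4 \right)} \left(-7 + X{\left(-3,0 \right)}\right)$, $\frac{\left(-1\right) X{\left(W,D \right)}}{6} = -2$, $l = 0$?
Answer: $145161$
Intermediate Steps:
$X{\left(W,D \right)} = 12$ ($X{\left(W,D \right)} = \left(-6\right) \left(-2\right) = 12$)
$S{\left(A,F \right)} = \sqrt{F}$
$u = 10$ ($u = \sqrt{4} \left(-7 + 12\right) = 2 \cdot 5 = 10$)
$\left(371 + u\right)^{2} = \left(371 + 10\right)^{2} = 381^{2} = 145161$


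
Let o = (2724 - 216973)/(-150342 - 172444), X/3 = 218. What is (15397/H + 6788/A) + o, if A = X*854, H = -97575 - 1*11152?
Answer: 2618218782239183/4900357028760438 ≈ 0.53429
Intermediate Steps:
X = 654 (X = 3*218 = 654)
H = -108727 (H = -97575 - 11152 = -108727)
A = 558516 (A = 654*854 = 558516)
o = 214249/322786 (o = -214249/(-322786) = -214249*(-1/322786) = 214249/322786 ≈ 0.66375)
(15397/H + 6788/A) + o = (15397/(-108727) + 6788/558516) + 214249/322786 = (15397*(-1/108727) + 6788*(1/558516)) + 214249/322786 = (-15397/108727 + 1697/139629) + 214249/322786 = -1965357994/15181442283 + 214249/322786 = 2618218782239183/4900357028760438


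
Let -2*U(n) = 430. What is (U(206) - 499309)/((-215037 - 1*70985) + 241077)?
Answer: 499524/44945 ≈ 11.114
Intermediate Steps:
U(n) = -215 (U(n) = -1/2*430 = -215)
(U(206) - 499309)/((-215037 - 1*70985) + 241077) = (-215 - 499309)/((-215037 - 1*70985) + 241077) = -499524/((-215037 - 70985) + 241077) = -499524/(-286022 + 241077) = -499524/(-44945) = -499524*(-1/44945) = 499524/44945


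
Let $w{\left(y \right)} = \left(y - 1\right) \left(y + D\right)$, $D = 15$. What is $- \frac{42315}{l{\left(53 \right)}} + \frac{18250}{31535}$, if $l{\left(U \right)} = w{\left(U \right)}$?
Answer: $- \frac{1149205}{100912} \approx -11.388$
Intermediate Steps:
$w{\left(y \right)} = \left(-1 + y\right) \left(15 + y\right)$ ($w{\left(y \right)} = \left(y - 1\right) \left(y + 15\right) = \left(-1 + y\right) \left(15 + y\right)$)
$l{\left(U \right)} = -15 + U^{2} + 14 U$
$- \frac{42315}{l{\left(53 \right)}} + \frac{18250}{31535} = - \frac{42315}{-15 + 53^{2} + 14 \cdot 53} + \frac{18250}{31535} = - \frac{42315}{-15 + 2809 + 742} + 18250 \cdot \frac{1}{31535} = - \frac{42315}{3536} + \frac{3650}{6307} = \left(-42315\right) \frac{1}{3536} + \frac{3650}{6307} = - \frac{3255}{272} + \frac{3650}{6307} = - \frac{1149205}{100912}$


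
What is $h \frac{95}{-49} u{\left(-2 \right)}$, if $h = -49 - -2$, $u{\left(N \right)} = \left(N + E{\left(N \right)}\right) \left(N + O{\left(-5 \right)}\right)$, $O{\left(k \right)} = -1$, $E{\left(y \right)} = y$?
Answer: $\frac{53580}{49} \approx 1093.5$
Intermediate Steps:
$u{\left(N \right)} = 2 N \left(-1 + N\right)$ ($u{\left(N \right)} = \left(N + N\right) \left(N - 1\right) = 2 N \left(-1 + N\right)$)
$h = -47$ ($h = -49 + 2 = -47$)
$h \frac{95}{-49} u{\left(-2 \right)} = - 47 \frac{95}{-49} \cdot 2 \left(-2\right) \left(-1 - 2\right) = - 47 \cdot 95 \left(- \frac{1}{49}\right) 2 \left(-2\right) \left(-3\right) = \left(-47\right) \left(- \frac{95}{49}\right) 12 = \frac{4465}{49} \cdot 12 = \frac{53580}{49}$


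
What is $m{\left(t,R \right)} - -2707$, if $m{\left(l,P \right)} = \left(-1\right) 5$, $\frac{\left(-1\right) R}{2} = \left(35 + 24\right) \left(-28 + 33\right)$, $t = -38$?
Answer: $2702$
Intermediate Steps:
$R = -590$ ($R = - 2 \left(35 + 24\right) \left(-28 + 33\right) = - 2 \cdot 59 \cdot 5 = \left(-2\right) 295 = -590$)
$m{\left(l,P \right)} = -5$
$m{\left(t,R \right)} - -2707 = -5 - -2707 = -5 + 2707 = 2702$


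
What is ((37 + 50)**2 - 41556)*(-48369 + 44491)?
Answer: 131801586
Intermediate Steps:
((37 + 50)**2 - 41556)*(-48369 + 44491) = (87**2 - 41556)*(-3878) = (7569 - 41556)*(-3878) = -33987*(-3878) = 131801586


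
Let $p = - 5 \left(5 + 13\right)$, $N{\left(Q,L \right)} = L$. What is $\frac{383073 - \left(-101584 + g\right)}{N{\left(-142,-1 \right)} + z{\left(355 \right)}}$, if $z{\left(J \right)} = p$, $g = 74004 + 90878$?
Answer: $- \frac{319775}{91} \approx -3514.0$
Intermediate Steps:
$p = -90$ ($p = \left(-5\right) 18 = -90$)
$g = 164882$
$z{\left(J \right)} = -90$
$\frac{383073 - \left(-101584 + g\right)}{N{\left(-142,-1 \right)} + z{\left(355 \right)}} = \frac{383073 + \left(101584 - 164882\right)}{-1 - 90} = \frac{383073 + \left(101584 - 164882\right)}{-91} = \left(383073 - 63298\right) \left(- \frac{1}{91}\right) = 319775 \left(- \frac{1}{91}\right) = - \frac{319775}{91}$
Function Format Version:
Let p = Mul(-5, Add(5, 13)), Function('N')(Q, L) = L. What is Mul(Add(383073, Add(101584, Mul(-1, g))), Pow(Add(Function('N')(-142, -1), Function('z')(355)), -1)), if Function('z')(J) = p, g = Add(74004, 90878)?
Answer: Rational(-319775, 91) ≈ -3514.0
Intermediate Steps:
p = -90 (p = Mul(-5, 18) = -90)
g = 164882
Function('z')(J) = -90
Mul(Add(383073, Add(101584, Mul(-1, g))), Pow(Add(Function('N')(-142, -1), Function('z')(355)), -1)) = Mul(Add(383073, Add(101584, Mul(-1, 164882))), Pow(Add(-1, -90), -1)) = Mul(Add(383073, Add(101584, -164882)), Pow(-91, -1)) = Mul(Add(383073, -63298), Rational(-1, 91)) = Mul(319775, Rational(-1, 91)) = Rational(-319775, 91)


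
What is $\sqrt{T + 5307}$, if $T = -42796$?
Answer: $i \sqrt{37489} \approx 193.62 i$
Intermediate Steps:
$\sqrt{T + 5307} = \sqrt{-42796 + 5307} = \sqrt{-37489} = i \sqrt{37489}$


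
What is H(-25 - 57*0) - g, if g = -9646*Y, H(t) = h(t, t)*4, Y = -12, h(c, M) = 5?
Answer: -115732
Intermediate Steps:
H(t) = 20 (H(t) = 5*4 = 20)
g = 115752 (g = -9646*(-12) = 115752)
H(-25 - 57*0) - g = 20 - 1*115752 = 20 - 115752 = -115732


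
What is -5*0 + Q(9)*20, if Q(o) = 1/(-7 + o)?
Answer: 10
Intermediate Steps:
-5*0 + Q(9)*20 = -5*0 + 20/(-7 + 9) = 0 + 20/2 = 0 + (½)*20 = 0 + 10 = 10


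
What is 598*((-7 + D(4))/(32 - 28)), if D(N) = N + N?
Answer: 299/2 ≈ 149.50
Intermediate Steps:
D(N) = 2*N
598*((-7 + D(4))/(32 - 28)) = 598*((-7 + 2*4)/(32 - 28)) = 598*((-7 + 8)/4) = 598*(1*(¼)) = 598*(¼) = 299/2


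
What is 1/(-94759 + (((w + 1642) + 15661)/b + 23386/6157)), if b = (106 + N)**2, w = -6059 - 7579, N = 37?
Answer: -125904493/11930083066468 ≈ -1.0554e-5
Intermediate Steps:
w = -13638
b = 20449 (b = (106 + 37)**2 = 143**2 = 20449)
1/(-94759 + (((w + 1642) + 15661)/b + 23386/6157)) = 1/(-94759 + (((-13638 + 1642) + 15661)/20449 + 23386/6157)) = 1/(-94759 + ((-11996 + 15661)*(1/20449) + 23386*(1/6157))) = 1/(-94759 + (3665*(1/20449) + 23386/6157)) = 1/(-94759 + (3665/20449 + 23386/6157)) = 1/(-94759 + 500785719/125904493) = 1/(-11930083066468/125904493) = -125904493/11930083066468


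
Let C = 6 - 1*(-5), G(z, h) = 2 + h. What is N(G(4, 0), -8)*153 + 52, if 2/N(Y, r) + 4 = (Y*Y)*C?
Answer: 1193/20 ≈ 59.650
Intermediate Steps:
C = 11 (C = 6 + 5 = 11)
N(Y, r) = 2/(-4 + 11*Y²) (N(Y, r) = 2/(-4 + (Y*Y)*11) = 2/(-4 + Y²*11) = 2/(-4 + 11*Y²))
N(G(4, 0), -8)*153 + 52 = (2/(-4 + 11*(2 + 0)²))*153 + 52 = (2/(-4 + 11*2²))*153 + 52 = (2/(-4 + 11*4))*153 + 52 = (2/(-4 + 44))*153 + 52 = (2/40)*153 + 52 = (2*(1/40))*153 + 52 = (1/20)*153 + 52 = 153/20 + 52 = 1193/20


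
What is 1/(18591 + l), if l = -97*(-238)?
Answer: 1/41677 ≈ 2.3994e-5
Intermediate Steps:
l = 23086
1/(18591 + l) = 1/(18591 + 23086) = 1/41677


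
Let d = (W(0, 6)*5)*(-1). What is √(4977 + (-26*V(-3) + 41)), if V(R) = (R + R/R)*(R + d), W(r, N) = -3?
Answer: √5642 ≈ 75.113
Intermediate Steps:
d = 15 (d = -3*5*(-1) = -15*(-1) = 15)
V(R) = (1 + R)*(15 + R) (V(R) = (R + R/R)*(R + 15) = (R + 1)*(15 + R) = (1 + R)*(15 + R))
√(4977 + (-26*V(-3) + 41)) = √(4977 + (-26*(15 + (-3)² + 16*(-3)) + 41)) = √(4977 + (-26*(15 + 9 - 48) + 41)) = √(4977 + (-26*(-24) + 41)) = √(4977 + (624 + 41)) = √(4977 + 665) = √5642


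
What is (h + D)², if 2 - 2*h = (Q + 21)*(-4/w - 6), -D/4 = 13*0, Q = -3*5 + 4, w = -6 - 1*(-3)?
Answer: 5329/9 ≈ 592.11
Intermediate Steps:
w = -3 (w = -6 + 3 = -3)
Q = -11 (Q = -15 + 4 = -11)
D = 0 (D = -52*0 = -4*0 = 0)
h = 73/3 (h = 1 - (-11 + 21)*(-4/(-3) - 6)/2 = 1 - 5*(-4*(-⅓) - 6) = 1 - 5*(4/3 - 6) = 1 - 5*(-14)/3 = 1 - ½*(-140/3) = 1 + 70/3 = 73/3 ≈ 24.333)
(h + D)² = (73/3 + 0)² = (73/3)² = 5329/9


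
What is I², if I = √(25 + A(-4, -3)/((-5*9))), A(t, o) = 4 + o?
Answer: 1124/45 ≈ 24.978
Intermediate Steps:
I = 2*√1405/15 (I = √(25 + (4 - 3)/((-5*9))) = √(25 + 1/(-45)) = √(25 + 1*(-1/45)) = √(25 - 1/45) = √(1124/45) = 2*√1405/15 ≈ 4.9978)
I² = (2*√1405/15)² = 1124/45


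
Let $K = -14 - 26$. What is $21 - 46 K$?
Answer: $1861$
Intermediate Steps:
$K = -40$ ($K = -14 - 26 = -40$)
$21 - 46 K = 21 - -1840 = 21 + 1840 = 1861$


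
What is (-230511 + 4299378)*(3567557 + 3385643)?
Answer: 28291646024400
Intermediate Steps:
(-230511 + 4299378)*(3567557 + 3385643) = 4068867*6953200 = 28291646024400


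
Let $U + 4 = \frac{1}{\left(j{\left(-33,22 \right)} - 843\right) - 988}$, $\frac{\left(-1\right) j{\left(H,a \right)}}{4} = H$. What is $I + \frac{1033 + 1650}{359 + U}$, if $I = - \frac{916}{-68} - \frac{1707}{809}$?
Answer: $\frac{156928333849}{8295039432} \approx 18.918$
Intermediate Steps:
$j{\left(H,a \right)} = - 4 H$
$I = \frac{156242}{13753}$ ($I = \left(-916\right) \left(- \frac{1}{68}\right) - \frac{1707}{809} = \frac{229}{17} - \frac{1707}{809} = \frac{156242}{13753} \approx 11.361$)
$U = - \frac{6797}{1699}$ ($U = -4 + \frac{1}{\left(\left(-4\right) \left(-33\right) - 843\right) - 988} = -4 + \frac{1}{\left(132 - 843\right) - 988} = -4 + \frac{1}{-711 - 988} = -4 + \frac{1}{-1699} = -4 - \frac{1}{1699} = - \frac{6797}{1699} \approx -4.0006$)
$I + \frac{1033 + 1650}{359 + U} = \frac{156242}{13753} + \frac{1033 + 1650}{359 - \frac{6797}{1699}} = \frac{156242}{13753} + \frac{2683}{\frac{603144}{1699}} = \frac{156242}{13753} + 2683 \cdot \frac{1699}{603144} = \frac{156242}{13753} + \frac{4558417}{603144} = \frac{156928333849}{8295039432}$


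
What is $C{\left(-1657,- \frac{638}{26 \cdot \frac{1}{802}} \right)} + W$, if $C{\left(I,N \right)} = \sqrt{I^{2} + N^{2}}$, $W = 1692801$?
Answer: $1692801 + \frac{5 \sqrt{2636683877}}{13} \approx 1.7126 \cdot 10^{6}$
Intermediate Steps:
$C{\left(-1657,- \frac{638}{26 \cdot \frac{1}{802}} \right)} + W = \sqrt{\left(-1657\right)^{2} + \left(- \frac{638}{26 \cdot \frac{1}{802}}\right)^{2}} + 1692801 = \sqrt{2745649 + \left(- \frac{638}{26 \cdot \frac{1}{802}}\right)^{2}} + 1692801 = \sqrt{2745649 + \left(- \frac{638}{\frac{13}{401}}\right)^{2}} + 1692801 = \sqrt{2745649 + \left(\left(-638\right) \frac{401}{13}\right)^{2}} + 1692801 = \sqrt{2745649 + \left(- \frac{255838}{13}\right)^{2}} + 1692801 = \sqrt{2745649 + \frac{65453082244}{169}} + 1692801 = \sqrt{\frac{65917096925}{169}} + 1692801 = \frac{5 \sqrt{2636683877}}{13} + 1692801 = 1692801 + \frac{5 \sqrt{2636683877}}{13}$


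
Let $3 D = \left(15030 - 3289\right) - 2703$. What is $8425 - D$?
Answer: $\frac{16237}{3} \approx 5412.3$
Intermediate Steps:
$D = \frac{9038}{3}$ ($D = \frac{\left(15030 - 3289\right) - 2703}{3} = \frac{11741 - 2703}{3} = \frac{1}{3} \cdot 9038 = \frac{9038}{3} \approx 3012.7$)
$8425 - D = 8425 - \frac{9038}{3} = \frac{16237}{3}$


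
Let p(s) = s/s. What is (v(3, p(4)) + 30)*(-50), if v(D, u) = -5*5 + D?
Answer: -400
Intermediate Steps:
p(s) = 1
v(D, u) = -25 + D
(v(3, p(4)) + 30)*(-50) = ((-25 + 3) + 30)*(-50) = (-22 + 30)*(-50) = 8*(-50) = -400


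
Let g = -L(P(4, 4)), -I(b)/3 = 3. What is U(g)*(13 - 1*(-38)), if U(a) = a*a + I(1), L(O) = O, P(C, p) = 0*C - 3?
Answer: 0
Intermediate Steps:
P(C, p) = -3 (P(C, p) = 0 - 3 = -3)
I(b) = -9 (I(b) = -3*3 = -9)
g = 3 (g = -1*(-3) = 3)
U(a) = -9 + a² (U(a) = a*a - 9 = a² - 9 = -9 + a²)
U(g)*(13 - 1*(-38)) = (-9 + 3²)*(13 - 1*(-38)) = (-9 + 9)*(13 + 38) = 0*51 = 0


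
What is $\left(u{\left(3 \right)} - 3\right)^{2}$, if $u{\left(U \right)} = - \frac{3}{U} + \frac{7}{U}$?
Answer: $\frac{25}{9} \approx 2.7778$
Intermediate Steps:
$u{\left(U \right)} = \frac{4}{U}$
$\left(u{\left(3 \right)} - 3\right)^{2} = \left(\frac{4}{3} - 3\right)^{2} = \left(- \frac{5}{3}\right)^{2} = \frac{25}{9}$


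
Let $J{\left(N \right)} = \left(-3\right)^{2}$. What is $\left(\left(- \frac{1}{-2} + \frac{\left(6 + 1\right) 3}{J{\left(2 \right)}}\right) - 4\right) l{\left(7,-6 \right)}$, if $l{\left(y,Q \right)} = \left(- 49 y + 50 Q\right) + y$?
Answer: $742$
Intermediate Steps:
$J{\left(N \right)} = 9$
$l{\left(y,Q \right)} = - 48 y + 50 Q$
$\left(\left(- \frac{1}{-2} + \frac{\left(6 + 1\right) 3}{J{\left(2 \right)}}\right) - 4\right) l{\left(7,-6 \right)} = \left(\left(- \frac{1}{-2} + \frac{\left(6 + 1\right) 3}{9}\right) - 4\right) \left(\left(-48\right) 7 + 50 \left(-6\right)\right) = \left(\left(\left(-1\right) \left(- \frac{1}{2}\right) + 7 \cdot 3 \cdot \frac{1}{9}\right) - 4\right) \left(-336 - 300\right) = \left(\left(\frac{1}{2} + 21 \cdot \frac{1}{9}\right) - 4\right) \left(-636\right) = \left(\left(\frac{1}{2} + \frac{7}{3}\right) - 4\right) \left(-636\right) = \left(\frac{17}{6} - 4\right) \left(-636\right) = \left(- \frac{7}{6}\right) \left(-636\right) = 742$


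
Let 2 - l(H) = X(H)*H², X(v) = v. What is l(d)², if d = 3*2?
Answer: 45796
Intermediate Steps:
d = 6
l(H) = 2 - H³ (l(H) = 2 - H*H² = 2 - H³)
l(d)² = (2 - 1*6³)² = (2 - 1*216)² = (2 - 216)² = (-214)² = 45796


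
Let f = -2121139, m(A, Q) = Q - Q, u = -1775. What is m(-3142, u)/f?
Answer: 0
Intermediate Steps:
m(A, Q) = 0
m(-3142, u)/f = 0/(-2121139) = 0*(-1/2121139) = 0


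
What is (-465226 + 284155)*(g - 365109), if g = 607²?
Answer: -604777140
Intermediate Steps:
g = 368449
(-465226 + 284155)*(g - 365109) = (-465226 + 284155)*(368449 - 365109) = -181071*3340 = -604777140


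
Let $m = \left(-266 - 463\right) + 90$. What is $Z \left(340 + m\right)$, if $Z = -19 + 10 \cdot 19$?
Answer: $-51129$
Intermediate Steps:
$Z = 171$ ($Z = -19 + 190 = 171$)
$m = -639$ ($m = -729 + 90 = -639$)
$Z \left(340 + m\right) = 171 \left(340 - 639\right) = 171 \left(-299\right) = -51129$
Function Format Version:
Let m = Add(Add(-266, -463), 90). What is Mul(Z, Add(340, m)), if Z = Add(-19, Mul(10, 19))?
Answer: -51129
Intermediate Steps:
Z = 171 (Z = Add(-19, 190) = 171)
m = -639 (m = Add(-729, 90) = -639)
Mul(Z, Add(340, m)) = Mul(171, Add(340, -639)) = Mul(171, -299) = -51129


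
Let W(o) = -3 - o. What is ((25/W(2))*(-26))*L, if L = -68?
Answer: -8840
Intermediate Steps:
((25/W(2))*(-26))*L = ((25/(-3 - 1*2))*(-26))*(-68) = ((25/(-3 - 2))*(-26))*(-68) = ((25/(-5))*(-26))*(-68) = ((25*(-1/5))*(-26))*(-68) = -5*(-26)*(-68) = 130*(-68) = -8840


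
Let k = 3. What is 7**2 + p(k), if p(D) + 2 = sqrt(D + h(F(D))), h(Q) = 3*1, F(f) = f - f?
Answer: 47 + sqrt(6) ≈ 49.449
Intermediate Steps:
F(f) = 0
h(Q) = 3
p(D) = -2 + sqrt(3 + D) (p(D) = -2 + sqrt(D + 3) = -2 + sqrt(3 + D))
7**2 + p(k) = 7**2 + (-2 + sqrt(3 + 3)) = 49 + (-2 + sqrt(6)) = 47 + sqrt(6)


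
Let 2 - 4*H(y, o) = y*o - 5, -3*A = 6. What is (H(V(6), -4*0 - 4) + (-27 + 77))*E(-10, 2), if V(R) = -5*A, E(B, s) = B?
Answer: -1235/2 ≈ -617.50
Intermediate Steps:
A = -2 (A = -⅓*6 = -2)
V(R) = 10 (V(R) = -5*(-2) = 10)
H(y, o) = 7/4 - o*y/4 (H(y, o) = ½ - (y*o - 5)/4 = ½ - (o*y - 5)/4 = ½ - (-5 + o*y)/4 = ½ + (5/4 - o*y/4) = 7/4 - o*y/4)
(H(V(6), -4*0 - 4) + (-27 + 77))*E(-10, 2) = ((7/4 - ¼*(-4*0 - 4)*10) + (-27 + 77))*(-10) = ((7/4 - ¼*(0 - 4)*10) + 50)*(-10) = ((7/4 - ¼*(-4)*10) + 50)*(-10) = ((7/4 + 10) + 50)*(-10) = (47/4 + 50)*(-10) = (247/4)*(-10) = -1235/2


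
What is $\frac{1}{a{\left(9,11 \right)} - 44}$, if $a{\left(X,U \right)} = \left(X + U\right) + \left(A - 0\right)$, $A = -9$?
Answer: $- \frac{1}{33} \approx -0.030303$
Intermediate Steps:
$a{\left(X,U \right)} = -9 + U + X$ ($a{\left(X,U \right)} = \left(X + U\right) - 9 = \left(U + X\right) + \left(-9 + 0\right) = \left(U + X\right) - 9 = -9 + U + X$)
$\frac{1}{a{\left(9,11 \right)} - 44} = \frac{1}{\left(-9 + 11 + 9\right) - 44} = \frac{1}{11 - 44} = \frac{1}{-33} = - \frac{1}{33}$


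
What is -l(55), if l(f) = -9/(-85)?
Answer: -9/85 ≈ -0.10588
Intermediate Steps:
l(f) = 9/85 (l(f) = -9*(-1/85) = 9/85)
-l(55) = -1*9/85 = -9/85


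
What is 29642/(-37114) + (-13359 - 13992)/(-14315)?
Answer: 42198556/37949065 ≈ 1.1120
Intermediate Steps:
29642/(-37114) + (-13359 - 13992)/(-14315) = 29642*(-1/37114) - 27351*(-1/14315) = -14821/18557 + 27351/14315 = 42198556/37949065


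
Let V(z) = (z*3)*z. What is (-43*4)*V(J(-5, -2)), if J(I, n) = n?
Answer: -2064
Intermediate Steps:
V(z) = 3*z² (V(z) = (3*z)*z = 3*z²)
(-43*4)*V(J(-5, -2)) = (-43*4)*(3*(-2)²) = -516*4 = -172*12 = -2064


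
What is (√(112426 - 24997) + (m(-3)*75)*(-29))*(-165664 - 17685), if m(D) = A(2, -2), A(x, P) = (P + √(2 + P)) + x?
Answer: -183349*√87429 ≈ -5.4213e+7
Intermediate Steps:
A(x, P) = P + x + √(2 + P)
m(D) = 0 (m(D) = -2 + 2 + √(2 - 2) = -2 + 2 + √0 = -2 + 2 + 0 = 0)
(√(112426 - 24997) + (m(-3)*75)*(-29))*(-165664 - 17685) = (√(112426 - 24997) + (0*75)*(-29))*(-165664 - 17685) = (√87429 + 0*(-29))*(-183349) = (√87429 + 0)*(-183349) = √87429*(-183349) = -183349*√87429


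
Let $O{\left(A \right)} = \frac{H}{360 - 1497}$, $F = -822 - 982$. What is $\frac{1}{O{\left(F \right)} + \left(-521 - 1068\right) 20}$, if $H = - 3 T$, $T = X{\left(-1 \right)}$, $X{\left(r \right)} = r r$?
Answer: $- \frac{379}{12044619} \approx -3.1466 \cdot 10^{-5}$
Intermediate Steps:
$X{\left(r \right)} = r^{2}$
$F = -1804$ ($F = -822 - 982 = -1804$)
$T = 1$ ($T = \left(-1\right)^{2} = 1$)
$H = -3$ ($H = \left(-3\right) 1 = -3$)
$O{\left(A \right)} = \frac{1}{379}$ ($O{\left(A \right)} = - \frac{3}{360 - 1497} = - \frac{3}{-1137} = \left(-3\right) \left(- \frac{1}{1137}\right) = \frac{1}{379}$)
$\frac{1}{O{\left(F \right)} + \left(-521 - 1068\right) 20} = \frac{1}{\frac{1}{379} + \left(-521 - 1068\right) 20} = \frac{1}{\frac{1}{379} - 31780} = \frac{1}{- \frac{12044619}{379}} = - \frac{379}{12044619}$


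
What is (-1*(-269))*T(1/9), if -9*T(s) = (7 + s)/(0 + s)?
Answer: -17216/9 ≈ -1912.9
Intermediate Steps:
T(s) = -(7 + s)/(9*s) (T(s) = -(7 + s)/(9*(0 + s)) = -(7 + s)/(9*s))
(-1*(-269))*T(1/9) = (-1*(-269))*((-7 - 1/9)/(9*(1/9))) = 269*((-7 - 1*⅑)/(9*(⅑))) = 269*((⅑)*9*(-7 - ⅑)) = 269*((⅑)*9*(-64/9)) = 269*(-64/9) = -17216/9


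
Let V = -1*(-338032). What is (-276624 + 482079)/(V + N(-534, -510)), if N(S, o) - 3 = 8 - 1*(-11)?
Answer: 205455/338054 ≈ 0.60776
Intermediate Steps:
N(S, o) = 22 (N(S, o) = 3 + (8 - 1*(-11)) = 3 + (8 + 11) = 3 + 19 = 22)
V = 338032
(-276624 + 482079)/(V + N(-534, -510)) = (-276624 + 482079)/(338032 + 22) = 205455/338054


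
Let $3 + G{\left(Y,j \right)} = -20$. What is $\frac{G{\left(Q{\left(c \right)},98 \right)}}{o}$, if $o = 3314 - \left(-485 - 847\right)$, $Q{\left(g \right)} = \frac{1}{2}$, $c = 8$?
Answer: $- \frac{1}{202} \approx -0.0049505$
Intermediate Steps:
$Q{\left(g \right)} = \frac{1}{2}$
$G{\left(Y,j \right)} = -23$ ($G{\left(Y,j \right)} = -3 - 20 = -23$)
$o = 4646$ ($o = 3314 - -1332 = 3314 + 1332 = 4646$)
$\frac{G{\left(Q{\left(c \right)},98 \right)}}{o} = - \frac{23}{4646} = \left(-23\right) \frac{1}{4646} = - \frac{1}{202}$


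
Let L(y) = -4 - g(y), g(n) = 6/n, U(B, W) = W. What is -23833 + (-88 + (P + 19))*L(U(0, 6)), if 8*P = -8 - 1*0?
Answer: -23483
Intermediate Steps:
P = -1 (P = (-8 - 1*0)/8 = (-8 + 0)/8 = (1/8)*(-8) = -1)
L(y) = -4 - 6/y
-23833 + (-88 + (P + 19))*L(U(0, 6)) = -23833 + (-88 + (-1 + 19))*(-4 - 6/6) = -23833 + (-88 + 18)*(-4 - 6*1/6) = -23833 - 70*(-4 - 1) = -23833 - 70*(-5) = -23833 + 350 = -23483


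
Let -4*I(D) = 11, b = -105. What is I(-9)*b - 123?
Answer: 663/4 ≈ 165.75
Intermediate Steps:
I(D) = -11/4 (I(D) = -¼*11 = -11/4)
I(-9)*b - 123 = -11/4*(-105) - 123 = 1155/4 - 123 = 663/4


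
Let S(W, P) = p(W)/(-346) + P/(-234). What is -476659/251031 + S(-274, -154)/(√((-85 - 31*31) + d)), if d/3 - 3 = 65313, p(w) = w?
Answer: -476659/251031 + 14675*√194902/1972505691 ≈ -1.8955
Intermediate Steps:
d = 195948 (d = 9 + 3*65313 = 9 + 195939 = 195948)
S(W, P) = -P/234 - W/346 (S(W, P) = W/(-346) + P/(-234) = W*(-1/346) + P*(-1/234) = -W/346 - P/234 = -P/234 - W/346)
-476659/251031 + S(-274, -154)/(√((-85 - 31*31) + d)) = -476659/251031 + (-1/234*(-154) - 1/346*(-274))/(√((-85 - 31*31) + 195948)) = -476659*1/251031 + (77/117 + 137/173)/(√((-85 - 961) + 195948)) = -476659/251031 + 29350/(20241*(√(-1046 + 195948))) = -476659/251031 + 29350/(20241*(√194902)) = -476659/251031 + 29350*(√194902/194902)/20241 = -476659/251031 + 14675*√194902/1972505691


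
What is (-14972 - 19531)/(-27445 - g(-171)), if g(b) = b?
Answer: 34503/27274 ≈ 1.2651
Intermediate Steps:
(-14972 - 19531)/(-27445 - g(-171)) = (-14972 - 19531)/(-27445 - 1*(-171)) = -34503/(-27445 + 171) = -34503/(-27274) = -34503*(-1/27274) = 34503/27274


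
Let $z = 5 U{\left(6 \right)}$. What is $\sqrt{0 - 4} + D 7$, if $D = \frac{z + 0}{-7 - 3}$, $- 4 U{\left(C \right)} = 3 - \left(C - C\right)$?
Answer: $\frac{21}{8} + 2 i \approx 2.625 + 2.0 i$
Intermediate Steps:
$U{\left(C \right)} = - \frac{3}{4}$ ($U{\left(C \right)} = - \frac{3 - \left(C - C\right)}{4} = - \frac{3 - 0}{4} = - \frac{3 + 0}{4} = \left(- \frac{1}{4}\right) 3 = - \frac{3}{4}$)
$z = - \frac{15}{4}$ ($z = 5 \left(- \frac{3}{4}\right) = - \frac{15}{4} \approx -3.75$)
$D = \frac{3}{8}$ ($D = \frac{- \frac{15}{4} + 0}{-7 - 3} = - \frac{15}{4 \left(-10\right)} = \left(- \frac{15}{4}\right) \left(- \frac{1}{10}\right) = \frac{3}{8} \approx 0.375$)
$\sqrt{0 - 4} + D 7 = \sqrt{0 - 4} + \frac{3}{8} \cdot 7 = \sqrt{-4} + \frac{21}{8} = 2 i + \frac{21}{8} = \frac{21}{8} + 2 i$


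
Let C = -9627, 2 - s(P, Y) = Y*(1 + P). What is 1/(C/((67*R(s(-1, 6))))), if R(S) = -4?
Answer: 268/9627 ≈ 0.027838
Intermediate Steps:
s(P, Y) = 2 - Y*(1 + P)
1/(C/((67*R(s(-1, 6))))) = 1/(-9627/(67*(-4))) = 1/(-9627/(-268)) = 1/(-9627*(-1/268)) = 1/(9627/268) = 268/9627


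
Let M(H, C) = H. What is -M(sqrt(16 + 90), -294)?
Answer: -sqrt(106) ≈ -10.296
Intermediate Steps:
-M(sqrt(16 + 90), -294) = -sqrt(16 + 90) = -sqrt(106)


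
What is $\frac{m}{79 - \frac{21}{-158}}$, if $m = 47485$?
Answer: $\frac{7502630}{12503} \approx 600.07$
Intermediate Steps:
$\frac{m}{79 - \frac{21}{-158}} = \frac{47485}{79 - \frac{21}{-158}} = \frac{47485}{79 - - \frac{21}{158}} = \frac{47485}{79 + \frac{21}{158}} = \frac{47485}{\frac{12503}{158}} = 47485 \cdot \frac{158}{12503} = \frac{7502630}{12503}$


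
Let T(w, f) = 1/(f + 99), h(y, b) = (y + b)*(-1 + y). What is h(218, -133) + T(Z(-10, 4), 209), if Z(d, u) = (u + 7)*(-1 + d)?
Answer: 5681061/308 ≈ 18445.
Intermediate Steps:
h(y, b) = (-1 + y)*(b + y) (h(y, b) = (b + y)*(-1 + y) = (-1 + y)*(b + y))
Z(d, u) = (-1 + d)*(7 + u) (Z(d, u) = (7 + u)*(-1 + d) = (-1 + d)*(7 + u))
T(w, f) = 1/(99 + f)
h(218, -133) + T(Z(-10, 4), 209) = (218² - 1*(-133) - 1*218 - 133*218) + 1/(99 + 209) = (47524 + 133 - 218 - 28994) + 1/308 = 18445 + 1/308 = 5681061/308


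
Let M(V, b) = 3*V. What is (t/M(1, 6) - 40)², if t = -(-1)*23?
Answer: 9409/9 ≈ 1045.4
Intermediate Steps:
t = 23 (t = -1*(-23) = 23)
(t/M(1, 6) - 40)² = (23/((3*1)) - 40)² = (23/3 - 40)² = (-97/3)² = 9409/9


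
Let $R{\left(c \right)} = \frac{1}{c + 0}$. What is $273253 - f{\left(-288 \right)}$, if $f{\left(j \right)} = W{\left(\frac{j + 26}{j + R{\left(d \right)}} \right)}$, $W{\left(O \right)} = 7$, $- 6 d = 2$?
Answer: $273246$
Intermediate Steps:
$d = - \frac{1}{3}$ ($d = \left(- \frac{1}{6}\right) 2 = - \frac{1}{3} \approx -0.33333$)
$R{\left(c \right)} = \frac{1}{c}$
$f{\left(j \right)} = 7$
$273253 - f{\left(-288 \right)} = 273253 - 7 = 273246$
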